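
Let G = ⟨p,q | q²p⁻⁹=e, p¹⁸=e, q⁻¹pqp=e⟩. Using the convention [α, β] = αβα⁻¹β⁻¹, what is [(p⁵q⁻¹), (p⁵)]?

[(p⁵q⁻¹), (p⁵)] = (p⁵q⁻¹)·(p⁵)·(p⁵q⁻¹)⁻¹·(p⁵)⁻¹.
  (p⁵q⁻¹) · (p⁵) = q⁻¹
  (q⁻¹) · (p⁵q) = p¹³
  (p¹³) · (p¹³) = p⁸

Answer: p⁸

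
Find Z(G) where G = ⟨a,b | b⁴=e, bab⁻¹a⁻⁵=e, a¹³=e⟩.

An element z ∈ Z(G) iff z commutes with every generator.
For example e is central: e·a = a = a·e; e·b = b = b·e.
Whereas a ∉ Z(G) since a·b = ab ≠ a⁵b = b·a.
Checking each of the 52 elements this way gives Z(G) = {e}, of order 1.

Answer: {e}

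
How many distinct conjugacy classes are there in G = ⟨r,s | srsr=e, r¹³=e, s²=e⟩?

The conjugacy classes (representative and size) are:
  [e] (size 1), [r¹²] (size 2), [r¹¹] (size 2), [r³] (size 2), [r⁴] (size 2), [r⁸] (size 2), [r⁶] (size 2), [s] (size 13).
Class equation: 1 + 2 + 2 + 2 + 2 + 2 + 2 + 13 = 26 = |G|. So G has 8 conjugacy classes.

Answer: 8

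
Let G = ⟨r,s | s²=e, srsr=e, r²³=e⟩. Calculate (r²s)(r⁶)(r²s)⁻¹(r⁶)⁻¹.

[(r²s), (r⁶)] = (r²s)·(r⁶)·(r²s)⁻¹·(r⁶)⁻¹.
  (r²s) · (r⁶) = r¹⁹s
  (r¹⁹s) · (r²s) = r¹⁷
  (r¹⁷) · (r¹⁷) = r¹¹

Answer: r¹¹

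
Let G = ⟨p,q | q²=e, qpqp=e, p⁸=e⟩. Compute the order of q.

Compute successive powers until reaching e:
  q¹ = q, q² = e.
The smallest positive k with qᵏ = e is 2.

Answer: 2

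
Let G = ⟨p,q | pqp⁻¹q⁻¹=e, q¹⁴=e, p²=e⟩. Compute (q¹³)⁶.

Compute successive powers of (q¹³), reducing at each step:
  (q¹³)²: (q¹³) · q¹³ = q¹²
  (q¹³)³: (q¹²) · q¹³ = q¹¹
  (q¹³)⁴: (q¹¹) · q¹³ = q¹⁰
  (q¹³)⁵: (q¹⁰) · q¹³ = q⁹
  (q¹³)⁶: (q⁹) · q¹³ = q⁸

Answer: q⁸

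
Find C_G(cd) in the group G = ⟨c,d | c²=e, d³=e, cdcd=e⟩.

⟨cd⟩ ⊆ C_G(cd) since powers of cd commute with cd; so |C_G(cd)| ≥ |⟨cd⟩| = 2.
By orbit–stabilizer, |C_G(cd)| = |G| / |conj. class of cd| = 6 / 3 = 2.
The 2 elements commuting with cd are {e, cd}.

Answer: {e, cd}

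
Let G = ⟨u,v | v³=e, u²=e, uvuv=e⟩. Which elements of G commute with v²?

⟨v²⟩ ⊆ C_G(v²) since powers of v² commute with v²; so |C_G(v²)| ≥ |⟨v²⟩| = 3.
By orbit–stabilizer, |C_G(v²)| = |G| / |conj. class of v²| = 6 / 2 = 3.
The 3 elements commuting with v² are {e, v, v²}.

Answer: {e, v, v²}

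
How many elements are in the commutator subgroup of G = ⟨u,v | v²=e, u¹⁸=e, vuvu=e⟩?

G' = [G, G] is generated by all commutators. The generator-pair commutators are: [u, v] = u².
The subgroup they normally generate is {e, u², u⁴, u⁶, u⁸, u¹⁰, u¹², u¹⁴, u¹⁶}, of order 9.
Check: |G/G'| = 36/9 = 4 is the order of the abelianisation.

Answer: 9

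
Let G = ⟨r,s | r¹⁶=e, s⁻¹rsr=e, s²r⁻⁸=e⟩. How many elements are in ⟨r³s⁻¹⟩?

|⟨r³s⁻¹⟩| equals the order of r³s⁻¹. Compute successive powers until reaching e:
  (r³s⁻¹)¹ = r³s⁻¹, (r³s⁻¹)² = r⁸, (r³s⁻¹)³ = r³s, (r³s⁻¹)⁴ = e.
The smallest positive k with (r³s⁻¹)ᵏ = e is 4, so |⟨r³s⁻¹⟩| = 4.

Answer: 4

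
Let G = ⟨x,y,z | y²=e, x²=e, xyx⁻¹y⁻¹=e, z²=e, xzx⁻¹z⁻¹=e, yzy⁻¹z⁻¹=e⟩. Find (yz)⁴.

Compute successive powers of (yz), reducing at each step:
  (yz)²: (yz) · y = z;   z · z = e
  (yz)³: e · y = y;   y · z = yz
  (yz)⁴: (yz) · y = z;   z · z = e

Answer: e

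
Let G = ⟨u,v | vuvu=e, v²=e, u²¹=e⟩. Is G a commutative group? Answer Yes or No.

u·v = uv but v·u = u²⁰v, so u·v ≠ v·u and G is not abelian.

Answer: No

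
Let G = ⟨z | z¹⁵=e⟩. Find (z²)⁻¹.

The order of (z²) is 15 (smallest k with (z²)ᵏ = e), so (z²)⁻¹ = (z²)¹⁴ = z¹³.
Check: (z²) · (z¹³) → (z²) · z¹³ = e, giving e as required.

Answer: z¹³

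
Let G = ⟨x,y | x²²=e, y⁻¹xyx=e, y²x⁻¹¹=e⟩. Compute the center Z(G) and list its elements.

An element z ∈ Z(G) iff z commutes with every generator.
For example x¹¹ is central: (x¹¹)·x = x¹² = x·(x¹¹); (x¹¹)·y = y⁻¹ = y·(x¹¹).
Whereas x ∉ Z(G) since x·y = xy ≠ x¹⁰y⁻¹ = y·x.
Checking each of the 44 elements this way gives Z(G) = {e, x¹¹}, of order 2.

Answer: {e, x¹¹}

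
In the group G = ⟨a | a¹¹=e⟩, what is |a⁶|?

Compute successive powers until reaching e:
  (a⁶)¹ = a⁶, (a⁶)² = a, (a⁶)³ = a⁷, (a⁶)⁴ = a², (a⁶)⁵ = a⁸, (a⁶)⁶ = a³, (a⁶)⁷ = a⁹, (a⁶)⁸ = a⁴, (a⁶)⁹ = a¹⁰, (a⁶)¹⁰ = a⁵, (a⁶)¹¹ = e.
The smallest positive k with (a⁶)ᵏ = e is 11.

Answer: 11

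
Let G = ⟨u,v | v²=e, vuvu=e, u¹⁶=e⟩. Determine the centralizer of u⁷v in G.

⟨u⁷v⟩ ⊆ C_G(u⁷v) since powers of u⁷v commute with u⁷v; so |C_G(u⁷v)| ≥ |⟨u⁷v⟩| = 2.
By orbit–stabilizer, |C_G(u⁷v)| = |G| / |conj. class of u⁷v| = 32 / 8 = 4.
The 4 elements commuting with u⁷v are {e, u⁸, u¹⁵v, u⁷v}.

Answer: {e, u⁸, u¹⁵v, u⁷v}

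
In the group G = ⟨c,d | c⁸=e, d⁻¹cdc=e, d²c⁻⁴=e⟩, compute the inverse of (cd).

The order of (cd) is 4 (smallest k with (cd)ᵏ = e), so (cd)⁻¹ = (cd)³ = cd⁻¹.
Check: (cd) · (cd⁻¹) → (cd) · c = d;   d · d⁻¹ = e, giving e as required.

Answer: cd⁻¹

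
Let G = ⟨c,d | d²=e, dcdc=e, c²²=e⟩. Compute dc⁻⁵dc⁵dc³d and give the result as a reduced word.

Multiply left to right, reducing at each step:
  d · c⁻⁵ = c⁵d
  (c⁵d) · d = c⁵
  (c⁵) · c⁵ = c¹⁰
  (c¹⁰) · d = c¹⁰d
  (c¹⁰d) · c³ = c⁷d
  (c⁷d) · d = c⁷

Answer: c⁷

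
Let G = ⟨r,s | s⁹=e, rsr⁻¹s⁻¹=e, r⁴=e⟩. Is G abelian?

Each pair of generators commutes: r·s = rs = s·r. Since the generators pairwise commute, every element of G commutes with every other, so G is abelian.

Answer: Yes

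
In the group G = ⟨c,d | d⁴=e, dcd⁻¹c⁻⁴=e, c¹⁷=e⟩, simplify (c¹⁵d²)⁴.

Compute successive powers of (c¹⁵d²), reducing at each step:
  (c¹⁵d²)²: (c¹⁵d²) · c¹⁵ = d²;   (d²) · d² = e
  (c¹⁵d²)³: e · c¹⁵ = c¹⁵;   (c¹⁵) · d² = c¹⁵d²
  (c¹⁵d²)⁴: (c¹⁵d²) · c¹⁵ = d²;   (d²) · d² = e

Answer: e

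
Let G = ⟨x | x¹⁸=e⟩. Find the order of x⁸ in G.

Compute successive powers until reaching e:
  (x⁸)¹ = x⁸, (x⁸)² = x¹⁶, (x⁸)³ = x⁶, (x⁸)⁴ = x¹⁴, (x⁸)⁵ = x⁴, (x⁸)⁶ = x¹², (x⁸)⁷ = x², (x⁸)⁸ = x¹⁰, (x⁸)⁹ = e.
The smallest positive k with (x⁸)ᵏ = e is 9.

Answer: 9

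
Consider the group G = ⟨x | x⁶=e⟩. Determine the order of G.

G is generated by a single element, so G is cyclic. The relator gives x⁶ = e and no smaller power is forced to be e, so the 6 powers {e, x, x², x³, x⁴, x⁵} are distinct. Hence |G| = 6.

Answer: 6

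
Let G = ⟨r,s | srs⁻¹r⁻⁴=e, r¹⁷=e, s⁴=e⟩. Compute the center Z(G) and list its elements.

An element z ∈ Z(G) iff z commutes with every generator.
For example e is central: e·r = r = r·e; e·s = s = s·e.
Whereas r ∉ Z(G) since r·s = rs ≠ r⁴s = s·r.
Checking each of the 68 elements this way gives Z(G) = {e}, of order 1.

Answer: {e}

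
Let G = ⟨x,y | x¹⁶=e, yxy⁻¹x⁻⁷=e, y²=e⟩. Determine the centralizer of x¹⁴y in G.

⟨x¹⁴y⟩ ⊆ C_G(x¹⁴y) since powers of x¹⁴y commute with x¹⁴y; so |C_G(x¹⁴y)| ≥ |⟨x¹⁴y⟩| = 2.
By orbit–stabilizer, |C_G(x¹⁴y)| = |G| / |conj. class of x¹⁴y| = 32 / 8 = 4.
The 4 elements commuting with x¹⁴y are {e, x⁸, x⁶y, x¹⁴y}.

Answer: {e, x⁸, x⁶y, x¹⁴y}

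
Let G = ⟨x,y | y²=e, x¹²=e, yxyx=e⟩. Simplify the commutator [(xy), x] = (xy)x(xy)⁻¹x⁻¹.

[(xy), x] = (xy)·x·(xy)⁻¹·x⁻¹.
  (xy) · x = y
  y · (xy) = x¹¹
  (x¹¹) · (x¹¹) = x¹⁰

Answer: x¹⁰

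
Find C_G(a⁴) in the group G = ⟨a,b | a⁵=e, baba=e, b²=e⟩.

⟨a⁴⟩ ⊆ C_G(a⁴) since powers of a⁴ commute with a⁴; so |C_G(a⁴)| ≥ |⟨a⁴⟩| = 5.
By orbit–stabilizer, |C_G(a⁴)| = |G| / |conj. class of a⁴| = 10 / 2 = 5.
The 5 elements commuting with a⁴ are {e, a, a², a³, a⁴}.

Answer: {e, a, a², a³, a⁴}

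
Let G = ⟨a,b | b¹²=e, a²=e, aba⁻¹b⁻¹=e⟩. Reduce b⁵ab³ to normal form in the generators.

Multiply left to right, reducing at each step:
  (b⁵) · a = ab⁵
  (ab⁵) · b³ = ab⁸

Answer: ab⁸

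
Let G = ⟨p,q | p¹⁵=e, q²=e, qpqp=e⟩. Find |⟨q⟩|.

|⟨q⟩| equals the order of q. Compute successive powers until reaching e:
  q¹ = q, q² = e.
The smallest positive k with qᵏ = e is 2, so |⟨q⟩| = 2.

Answer: 2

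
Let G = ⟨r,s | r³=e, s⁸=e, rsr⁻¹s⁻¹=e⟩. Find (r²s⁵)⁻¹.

The order of (r²s⁵) is 24 (smallest k with (r²s⁵)ᵏ = e), so (r²s⁵)⁻¹ = (r²s⁵)²³ = rs³.
Check: (r²s⁵) · (rs³) → (r²s⁵) · r = s⁵;   (s⁵) · s³ = e, giving e as required.

Answer: rs³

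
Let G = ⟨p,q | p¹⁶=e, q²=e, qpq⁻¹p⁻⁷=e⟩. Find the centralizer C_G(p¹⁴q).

⟨p¹⁴q⟩ ⊆ C_G(p¹⁴q) since powers of p¹⁴q commute with p¹⁴q; so |C_G(p¹⁴q)| ≥ |⟨p¹⁴q⟩| = 2.
By orbit–stabilizer, |C_G(p¹⁴q)| = |G| / |conj. class of p¹⁴q| = 32 / 8 = 4.
The 4 elements commuting with p¹⁴q are {e, p⁸, p⁶q, p¹⁴q}.

Answer: {e, p⁸, p⁶q, p¹⁴q}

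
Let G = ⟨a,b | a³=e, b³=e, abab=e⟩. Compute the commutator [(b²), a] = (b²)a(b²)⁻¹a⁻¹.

[(b²), a] = (b²)·a·(b²)⁻¹·a⁻¹.
  (b²) · a = b²a
  (b²a) · b = ba²
  (ba²) · (a²) = a²b²

Answer: a²b²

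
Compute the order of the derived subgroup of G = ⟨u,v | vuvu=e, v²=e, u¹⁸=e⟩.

G' = [G, G] is generated by all commutators. The generator-pair commutators are: [u, v] = u².
The subgroup they normally generate is {e, u², u⁴, u⁶, u⁸, u¹⁰, u¹², u¹⁴, u¹⁶}, of order 9.
Check: |G/G'| = 36/9 = 4 is the order of the abelianisation.

Answer: 9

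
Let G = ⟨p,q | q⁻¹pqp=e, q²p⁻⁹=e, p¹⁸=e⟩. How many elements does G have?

Enumerate words in the generators, reducing via the relations: the distinct elements are
  {e, p, q, pq, p², p³, p⁴, p⁵, p⁶, p⁷, p⁸, p⁹, p²q, p³q, p¹², p¹³, p¹¹, p¹⁰, p¹⁴, p¹⁵, p¹⁶, p¹⁷, p⁴q, p⁵q, p⁶q, p⁷q, p⁸q, q⁻¹, pq⁻¹, p²q⁻¹, p³q⁻¹, p⁴q⁻¹, p⁵q⁻¹, p⁶q⁻¹, p⁷q⁻¹, p⁸q⁻¹}.
No further products give new elements, so |G| = 36.

Answer: 36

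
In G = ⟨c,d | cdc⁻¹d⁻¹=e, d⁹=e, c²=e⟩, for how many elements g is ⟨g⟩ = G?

G is cyclic of order 18. An element generates G iff its order is 18, and a cyclic group of order 18 has exactly φ(18) = 6 such elements.

Answer: 6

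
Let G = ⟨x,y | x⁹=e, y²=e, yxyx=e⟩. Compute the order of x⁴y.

Compute successive powers until reaching e:
  (x⁴y)¹ = x⁴y, (x⁴y)² = e.
The smallest positive k with (x⁴y)ᵏ = e is 2.

Answer: 2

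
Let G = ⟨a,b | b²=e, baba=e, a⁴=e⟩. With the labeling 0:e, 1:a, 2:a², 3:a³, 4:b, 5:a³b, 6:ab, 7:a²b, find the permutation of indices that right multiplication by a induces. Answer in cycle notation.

(0 1 2 3)(4 5 7 6)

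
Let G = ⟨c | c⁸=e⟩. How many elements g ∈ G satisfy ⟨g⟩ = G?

G is cyclic of order 8. An element generates G iff its order is 8, and a cyclic group of order 8 has exactly φ(8) = 4 such elements.

Answer: 4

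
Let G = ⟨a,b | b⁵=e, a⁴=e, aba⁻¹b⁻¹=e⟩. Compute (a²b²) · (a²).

Compute (a²b²) · (a²) by multiplying left to right and reducing via the relations at each step:
  (a²b²) · a² = b²

Answer: b²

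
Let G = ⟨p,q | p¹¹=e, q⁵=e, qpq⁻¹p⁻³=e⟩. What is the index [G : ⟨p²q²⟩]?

First find ord(p²q²) by computing successive powers:
  (p²q²)¹ = p²q², (p²q²)² = p⁹q⁴, (p²q²)³ = p⁶q, (p²q²)⁴ = pq³, (p²q²)⁵ = e.
So |⟨p²q²⟩| = ord(p²q²) = 5. With |G| = 55, by Lagrange [G : ⟨p²q²⟩] = 55/5 = 11.

Answer: 11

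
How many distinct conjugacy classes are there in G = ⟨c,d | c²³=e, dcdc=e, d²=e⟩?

The conjugacy classes (representative and size) are:
  [e] (size 1), [c] (size 2), [c²¹] (size 2), [c²⁰] (size 2), [c⁴] (size 2), [c¹⁸] (size 2), [c⁶] (size 2), [c¹⁶] (size 2), [c⁸] (size 2), [c⁹] (size 2), [c¹⁰] (size 2), [c¹²] (size 2), [c¹⁸d] (size 23).
Class equation: 1 + 2 + 2 + 2 + 2 + 2 + 2 + 2 + 2 + 2 + 2 + 2 + 23 = 46 = |G|. So G has 13 conjugacy classes.

Answer: 13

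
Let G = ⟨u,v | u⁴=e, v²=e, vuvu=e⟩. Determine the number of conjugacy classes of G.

The conjugacy classes (representative and size) are:
  [e] (size 1), [u] (size 2), [u²] (size 1), [u²v] (size 2), [u³v] (size 2).
Class equation: 1 + 2 + 1 + 2 + 2 = 8 = |G|. So G has 5 conjugacy classes.

Answer: 5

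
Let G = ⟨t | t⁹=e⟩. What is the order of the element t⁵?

Compute successive powers until reaching e:
  (t⁵)¹ = t⁵, (t⁵)² = t, (t⁵)³ = t⁶, (t⁵)⁴ = t², (t⁵)⁵ = t⁷, (t⁵)⁶ = t³, (t⁵)⁷ = t⁸, (t⁵)⁸ = t⁴, (t⁵)⁹ = e.
The smallest positive k with (t⁵)ᵏ = e is 9.

Answer: 9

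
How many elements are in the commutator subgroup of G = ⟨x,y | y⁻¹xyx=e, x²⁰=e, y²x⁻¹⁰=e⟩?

G' = [G, G] is generated by all commutators. The generator-pair commutators are: [x, y] = x².
The subgroup they normally generate is {e, x², x⁴, x⁶, x⁸, x¹⁰, x¹², x¹⁴, x¹⁶, x¹⁸}, of order 10.
Check: |G/G'| = 40/10 = 4 is the order of the abelianisation.

Answer: 10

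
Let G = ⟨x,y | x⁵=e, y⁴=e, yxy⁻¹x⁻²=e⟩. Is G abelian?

x·y = xy but y·x = x²y, so x·y ≠ y·x and G is not abelian.

Answer: No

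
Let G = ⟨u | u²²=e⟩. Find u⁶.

Compute successive powers of u, reducing at each step:
  u²: u · u = u²
  u³: (u²) · u = u³
  u⁴: (u³) · u = u⁴
  u⁵: (u⁴) · u = u⁵
  u⁶: (u⁵) · u = u⁶

Answer: u⁶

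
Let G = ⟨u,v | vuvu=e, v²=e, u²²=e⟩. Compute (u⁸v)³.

Compute successive powers of (u⁸v), reducing at each step:
  (u⁸v)²: (u⁸v) · u⁸ = v;   v · v = e
  (u⁸v)³: e · u⁸ = u⁸;   (u⁸) · v = u⁸v

Answer: u⁸v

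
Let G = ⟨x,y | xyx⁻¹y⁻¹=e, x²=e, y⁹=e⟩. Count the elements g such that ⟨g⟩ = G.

G is cyclic of order 18. An element generates G iff its order is 18, and a cyclic group of order 18 has exactly φ(18) = 6 such elements.

Answer: 6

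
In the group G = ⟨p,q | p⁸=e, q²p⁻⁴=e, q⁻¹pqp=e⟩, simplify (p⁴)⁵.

Compute successive powers of (p⁴), reducing at each step:
  (p⁴)²: (p⁴) · p⁴ = e
  (p⁴)³: e · p⁴ = p⁴
  (p⁴)⁴: (p⁴) · p⁴ = e
  (p⁴)⁵: e · p⁴ = p⁴

Answer: p⁴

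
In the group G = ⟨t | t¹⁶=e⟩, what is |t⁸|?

Compute successive powers until reaching e:
  (t⁸)¹ = t⁸, (t⁸)² = e.
The smallest positive k with (t⁸)ᵏ = e is 2.

Answer: 2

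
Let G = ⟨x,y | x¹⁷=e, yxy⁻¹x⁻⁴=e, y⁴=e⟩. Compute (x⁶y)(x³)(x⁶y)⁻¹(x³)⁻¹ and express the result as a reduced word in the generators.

[(x⁶y), (x³)] = (x⁶y)·(x³)·(x⁶y)⁻¹·(x³)⁻¹.
  (x⁶y) · (x³) = xy
  (xy) · (x⁷y³) = x¹²
  (x¹²) · (x¹⁴) = x⁹

Answer: x⁹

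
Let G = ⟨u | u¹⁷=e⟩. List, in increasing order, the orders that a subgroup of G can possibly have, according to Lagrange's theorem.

|G| = 17 = 17. By Lagrange's theorem the order of any subgroup divides 17; the divisors of 17 are 1, 17.

Answer: 1, 17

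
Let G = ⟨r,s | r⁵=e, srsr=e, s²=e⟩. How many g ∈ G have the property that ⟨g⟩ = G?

⟨g⟩ = G would require ord(g) = |G| = 10, but the maximum element order in G is 5 < 10. So G is not cyclic and no single element generates it: the count is 0.

Answer: 0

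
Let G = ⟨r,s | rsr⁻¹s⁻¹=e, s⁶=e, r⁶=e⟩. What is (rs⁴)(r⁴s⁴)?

Compute (rs⁴) · (r⁴s⁴) by multiplying left to right and reducing via the relations at each step:
  (rs⁴) · r⁴ = r⁵s⁴
  (r⁵s⁴) · s⁴ = r⁵s²

Answer: r⁵s²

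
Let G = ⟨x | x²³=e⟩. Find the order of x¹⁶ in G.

Compute successive powers until reaching e:
  (x¹⁶)¹ = x¹⁶, (x¹⁶)² = x⁹, (x¹⁶)³ = x², (x¹⁶)⁴ = x¹⁸, (x¹⁶)⁵ = x¹¹, (x¹⁶)⁶ = x⁴, (x¹⁶)⁷ = x²⁰, (x¹⁶)⁸ = x¹³, (x¹⁶)⁹ = x⁶, (x¹⁶)¹⁰ = x²², (x¹⁶)¹¹ = x¹⁵, (x¹⁶)¹² = x⁸, (x¹⁶)¹³ = x, (x¹⁶)¹⁴ = x¹⁷, (x¹⁶)¹⁵ = x¹⁰, (x¹⁶)¹⁶ = x³, (x¹⁶)¹⁷ = x¹⁹, (x¹⁶)¹⁸ = x¹², (x¹⁶)¹⁹ = x⁵, (x¹⁶)²⁰ = x²¹, (x¹⁶)²¹ = x¹⁴, (x¹⁶)²² = x⁷, (x¹⁶)²³ = e.
The smallest positive k with (x¹⁶)ᵏ = e is 23.

Answer: 23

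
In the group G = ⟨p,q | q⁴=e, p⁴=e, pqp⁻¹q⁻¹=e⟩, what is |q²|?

Compute successive powers until reaching e:
  (q²)¹ = q², (q²)² = e.
The smallest positive k with (q²)ᵏ = e is 2.

Answer: 2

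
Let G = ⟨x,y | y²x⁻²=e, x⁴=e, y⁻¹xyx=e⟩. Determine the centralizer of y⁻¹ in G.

⟨y⁻¹⟩ ⊆ C_G(y⁻¹) since powers of y⁻¹ commute with y⁻¹; so |C_G(y⁻¹)| ≥ |⟨y⁻¹⟩| = 4.
By orbit–stabilizer, |C_G(y⁻¹)| = |G| / |conj. class of y⁻¹| = 8 / 2 = 4.
The 4 elements commuting with y⁻¹ are {e, x², y, y⁻¹}.

Answer: {e, x², y, y⁻¹}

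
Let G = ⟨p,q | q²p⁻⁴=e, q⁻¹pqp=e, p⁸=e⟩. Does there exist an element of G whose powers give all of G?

Every cyclic group is abelian. But p·q = pq while q·p = p³q⁻¹, so p·q ≠ q·p and G is not abelian. Hence G is not cyclic.

Answer: No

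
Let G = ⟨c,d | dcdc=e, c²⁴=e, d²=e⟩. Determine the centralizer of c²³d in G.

⟨c²³d⟩ ⊆ C_G(c²³d) since powers of c²³d commute with c²³d; so |C_G(c²³d)| ≥ |⟨c²³d⟩| = 2.
By orbit–stabilizer, |C_G(c²³d)| = |G| / |conj. class of c²³d| = 48 / 12 = 4.
The 4 elements commuting with c²³d are {e, c¹², c²³d, c¹¹d}.

Answer: {e, c¹², c²³d, c¹¹d}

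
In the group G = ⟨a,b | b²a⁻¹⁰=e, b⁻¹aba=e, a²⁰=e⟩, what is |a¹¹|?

Compute successive powers until reaching e:
  (a¹¹)¹ = a¹¹, (a¹¹)² = a², (a¹¹)³ = a¹³, (a¹¹)⁴ = a⁴, (a¹¹)⁵ = a¹⁵, (a¹¹)⁶ = a⁶, (a¹¹)⁷ = a¹⁷, (a¹¹)⁸ = a⁸, (a¹¹)⁹ = a¹⁹, (a¹¹)¹⁰ = a¹⁰, (a¹¹)¹¹ = a, (a¹¹)¹² = a¹², (a¹¹)¹³ = a³, (a¹¹)¹⁴ = a¹⁴, (a¹¹)¹⁵ = a⁵, (a¹¹)¹⁶ = a¹⁶, (a¹¹)¹⁷ = a⁷, (a¹¹)¹⁸ = a¹⁸, (a¹¹)¹⁹ = a⁹, (a¹¹)²⁰ = e.
The smallest positive k with (a¹¹)ᵏ = e is 20.

Answer: 20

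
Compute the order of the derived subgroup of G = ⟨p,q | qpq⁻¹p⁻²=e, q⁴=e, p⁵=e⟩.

G' = [G, G] is generated by all commutators. The generator-pair commutators are: [p, q] = p⁴.
The subgroup they normally generate is {e, p, p², p³, p⁴}, of order 5.
Check: |G/G'| = 20/5 = 4 is the order of the abelianisation.

Answer: 5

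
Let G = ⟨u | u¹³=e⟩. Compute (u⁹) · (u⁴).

Compute (u⁹) · (u⁴) by multiplying left to right and reducing via the relations at each step:
  (u⁹) · u⁴ = e

Answer: e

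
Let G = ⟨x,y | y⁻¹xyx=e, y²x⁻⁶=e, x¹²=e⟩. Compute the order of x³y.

Compute successive powers until reaching e:
  (x³y)¹ = x³y, (x³y)² = x⁶, (x³y)³ = x³y⁻¹, (x³y)⁴ = e.
The smallest positive k with (x³y)ᵏ = e is 4.

Answer: 4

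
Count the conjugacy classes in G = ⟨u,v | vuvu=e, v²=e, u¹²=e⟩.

The conjugacy classes (representative and size) are:
  [e] (size 1), [u¹¹] (size 2), [u²] (size 2), [u⁹] (size 2), [u⁴] (size 2), [u⁵] (size 2), [u⁶] (size 1), [v] (size 6), [uv] (size 6).
Class equation: 1 + 2 + 2 + 2 + 2 + 2 + 1 + 6 + 6 = 24 = |G|. So G has 9 conjugacy classes.

Answer: 9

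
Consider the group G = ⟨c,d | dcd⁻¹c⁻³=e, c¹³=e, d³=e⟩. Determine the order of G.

Enumerate words in the generators, reducing via the relations: the distinct elements are
  {c, d, e, cd, c², c³, c⁴, c⁵, c⁶, c⁷, c⁸, c⁹, d², cd², c²d, c³d, c¹², c¹¹, c¹⁰, c⁴d, c⁵d, c⁶d, c⁷d, c⁸d, c⁹d, c²d², c³d², c¹²d, c¹¹d, c¹⁰d, c⁴d², c⁵d², c⁶d², c⁷d², c⁸d², c⁹d², c¹²d², c¹¹d², c¹⁰d²}.
No further products give new elements, so |G| = 39.

Answer: 39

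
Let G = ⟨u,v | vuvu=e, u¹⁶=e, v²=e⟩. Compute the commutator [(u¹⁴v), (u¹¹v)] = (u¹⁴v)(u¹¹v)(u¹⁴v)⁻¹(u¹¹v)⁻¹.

[(u¹⁴v), (u¹¹v)] = (u¹⁴v)·(u¹¹v)·(u¹⁴v)⁻¹·(u¹¹v)⁻¹.
  (u¹⁴v) · (u¹¹v) = u³
  (u³) · (u¹⁴v) = uv
  (uv) · (u¹¹v) = u⁶

Answer: u⁶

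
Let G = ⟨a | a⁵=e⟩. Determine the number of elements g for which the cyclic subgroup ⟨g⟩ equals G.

G is cyclic of order 5. An element generates G iff its order is 5, and a cyclic group of order 5 has exactly φ(5) = 4 such elements.

Answer: 4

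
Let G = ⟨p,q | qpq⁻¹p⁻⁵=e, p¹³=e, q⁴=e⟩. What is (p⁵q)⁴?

Compute successive powers of (p⁵q), reducing at each step:
  (p⁵q)²: (p⁵q) · p⁵ = p⁴q;   (p⁴q) · q = p⁴q²
  (p⁵q)³: (p⁴q²) · p⁵ = p¹²q²;   (p¹²q²) · q = p¹²q³
  (p⁵q)⁴: (p¹²q³) · p⁵ = q³;   (q³) · q = e

Answer: e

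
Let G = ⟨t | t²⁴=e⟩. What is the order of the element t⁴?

Compute successive powers until reaching e:
  (t⁴)¹ = t⁴, (t⁴)² = t⁸, (t⁴)³ = t¹², (t⁴)⁴ = t¹⁶, (t⁴)⁵ = t²⁰, (t⁴)⁶ = e.
The smallest positive k with (t⁴)ᵏ = e is 6.

Answer: 6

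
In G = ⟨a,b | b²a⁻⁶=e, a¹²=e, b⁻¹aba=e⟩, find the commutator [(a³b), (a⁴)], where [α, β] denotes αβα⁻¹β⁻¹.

[(a³b), (a⁴)] = (a³b)·(a⁴)·(a³b)⁻¹·(a⁴)⁻¹.
  (a³b) · (a⁴) = a⁵b⁻¹
  (a⁵b⁻¹) · (a³b⁻¹) = a⁸
  (a⁸) · (a⁸) = a⁴

Answer: a⁴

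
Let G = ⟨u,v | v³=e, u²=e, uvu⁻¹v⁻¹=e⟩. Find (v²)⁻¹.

The order of (v²) is 3 (smallest k with (v²)ᵏ = e), so (v²)⁻¹ = (v²)² = v.
Check: (v²) · v → (v²) · v = e, giving e as required.

Answer: v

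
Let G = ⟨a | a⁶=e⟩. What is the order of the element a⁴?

Compute successive powers until reaching e:
  (a⁴)¹ = a⁴, (a⁴)² = a², (a⁴)³ = e.
The smallest positive k with (a⁴)ᵏ = e is 3.

Answer: 3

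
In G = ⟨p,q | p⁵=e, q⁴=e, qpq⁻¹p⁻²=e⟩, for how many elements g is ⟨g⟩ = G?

⟨g⟩ = G would require ord(g) = |G| = 20, but the maximum element order in G is 5 < 20. So G is not cyclic and no single element generates it: the count is 0.

Answer: 0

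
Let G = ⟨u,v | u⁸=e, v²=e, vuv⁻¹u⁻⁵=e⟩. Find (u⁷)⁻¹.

The order of (u⁷) is 8 (smallest k with (u⁷)ᵏ = e), so (u⁷)⁻¹ = (u⁷)⁷ = u.
Check: (u⁷) · u → (u⁷) · u = e, giving e as required.

Answer: u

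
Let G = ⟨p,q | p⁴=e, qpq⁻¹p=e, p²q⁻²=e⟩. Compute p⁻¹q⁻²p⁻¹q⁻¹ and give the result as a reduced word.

Multiply left to right, reducing at each step:
  (p³) · q⁻² = p
  p · p⁻¹ = e
  e · q⁻¹ = q⁻¹

Answer: q⁻¹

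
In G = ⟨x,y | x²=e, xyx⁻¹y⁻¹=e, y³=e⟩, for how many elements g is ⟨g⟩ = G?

G is cyclic of order 6. An element generates G iff its order is 6, and a cyclic group of order 6 has exactly φ(6) = 2 such elements.

Answer: 2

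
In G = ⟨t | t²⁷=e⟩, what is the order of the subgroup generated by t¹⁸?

|⟨t¹⁸⟩| equals the order of t¹⁸. Compute successive powers until reaching e:
  (t¹⁸)¹ = t¹⁸, (t¹⁸)² = t⁹, (t¹⁸)³ = e.
The smallest positive k with (t¹⁸)ᵏ = e is 3, so |⟨t¹⁸⟩| = 3.

Answer: 3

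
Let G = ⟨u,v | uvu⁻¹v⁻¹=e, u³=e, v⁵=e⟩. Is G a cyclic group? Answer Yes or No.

|G| = 15. The element uv has order 15 (its powers give 15 distinct elements), so ⟨uv⟩ = G and G is cyclic.

Answer: Yes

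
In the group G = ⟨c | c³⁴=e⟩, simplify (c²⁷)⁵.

Compute successive powers of (c²⁷), reducing at each step:
  (c²⁷)²: (c²⁷) · c²⁷ = c²⁰
  (c²⁷)³: (c²⁰) · c²⁷ = c¹³
  (c²⁷)⁴: (c¹³) · c²⁷ = c⁶
  (c²⁷)⁵: (c⁶) · c²⁷ = c³³

Answer: c³³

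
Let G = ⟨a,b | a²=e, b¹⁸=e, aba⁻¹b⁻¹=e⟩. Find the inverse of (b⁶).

The order of (b⁶) is 3 (smallest k with (b⁶)ᵏ = e), so (b⁶)⁻¹ = (b⁶)² = b¹².
Check: (b⁶) · (b¹²) → (b⁶) · b¹² = e, giving e as required.

Answer: b¹²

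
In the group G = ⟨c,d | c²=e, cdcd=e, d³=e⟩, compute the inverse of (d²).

The order of (d²) is 3 (smallest k with (d²)ᵏ = e), so (d²)⁻¹ = (d²)² = d.
Check: (d²) · d → (d²) · d = e, giving e as required.

Answer: d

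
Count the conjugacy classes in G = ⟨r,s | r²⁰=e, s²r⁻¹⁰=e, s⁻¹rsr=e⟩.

The conjugacy classes (representative and size) are:
  [e] (size 1), [r] (size 2), [r²] (size 2), [r³] (size 2), [r⁴] (size 2), [r⁵] (size 2), [r¹⁴] (size 2), [r⁷] (size 2), [r⁸] (size 2), [r¹¹] (size 2), [r¹⁰] (size 1), [r²s⁻¹] (size 10), [r⁹s] (size 10).
Class equation: 1 + 2 + 2 + 2 + 2 + 2 + 2 + 2 + 2 + 2 + 1 + 10 + 10 = 40 = |G|. So G has 13 conjugacy classes.

Answer: 13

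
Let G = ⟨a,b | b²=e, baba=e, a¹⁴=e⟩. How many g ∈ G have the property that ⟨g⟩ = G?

⟨g⟩ = G would require ord(g) = |G| = 28, but the maximum element order in G is 14 < 28. So G is not cyclic and no single element generates it: the count is 0.

Answer: 0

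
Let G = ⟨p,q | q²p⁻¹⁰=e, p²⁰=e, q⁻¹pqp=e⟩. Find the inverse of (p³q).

The order of (p³q) is 4 (smallest k with (p³q)ᵏ = e), so (p³q)⁻¹ = (p³q)³ = p³q⁻¹.
Check: (p³q) · (p³q⁻¹) → (p³q) · p³ = q;   q · q⁻¹ = e, giving e as required.

Answer: p³q⁻¹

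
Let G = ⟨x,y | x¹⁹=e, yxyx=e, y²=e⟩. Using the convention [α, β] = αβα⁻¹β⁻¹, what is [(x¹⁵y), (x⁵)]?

[(x¹⁵y), (x⁵)] = (x¹⁵y)·(x⁵)·(x¹⁵y)⁻¹·(x⁵)⁻¹.
  (x¹⁵y) · (x⁵) = x¹⁰y
  (x¹⁰y) · (x¹⁵y) = x¹⁴
  (x¹⁴) · (x¹⁴) = x⁹

Answer: x⁹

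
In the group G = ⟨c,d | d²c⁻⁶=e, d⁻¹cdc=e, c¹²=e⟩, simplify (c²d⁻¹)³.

Compute successive powers of (c²d⁻¹), reducing at each step:
  (c²d⁻¹)²: (c²d⁻¹) · c² = d⁻¹;   (d⁻¹) · d⁻¹ = c⁶
  (c²d⁻¹)³: (c⁶) · c² = c⁸;   (c⁸) · d⁻¹ = c²d

Answer: c²d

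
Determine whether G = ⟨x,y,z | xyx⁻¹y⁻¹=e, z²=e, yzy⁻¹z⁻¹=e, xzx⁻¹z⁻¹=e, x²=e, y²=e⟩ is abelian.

Each pair of generators commutes: x·y = xy = y·x; x·z = xz = z·x; y·z = yz = z·y. Since the generators pairwise commute, every element of G commutes with every other, so G is abelian.

Answer: Yes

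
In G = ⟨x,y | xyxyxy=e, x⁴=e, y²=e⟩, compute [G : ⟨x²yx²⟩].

First find ord(x²yx²) by computing successive powers:
  (x²yx²)¹ = x²yx², (x²yx²)² = e.
So |⟨x²yx²⟩| = ord(x²yx²) = 2. With |G| = 24, by Lagrange [G : ⟨x²yx²⟩] = 24/2 = 12.

Answer: 12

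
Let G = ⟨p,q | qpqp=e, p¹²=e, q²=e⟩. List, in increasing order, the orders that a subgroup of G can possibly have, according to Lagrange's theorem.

|G| = 24 = 2³ · 3. By Lagrange's theorem the order of any subgroup divides 24; the divisors of 24 are 1, 2, 3, 4, 6, 8, 12, 24.

Answer: 1, 2, 3, 4, 6, 8, 12, 24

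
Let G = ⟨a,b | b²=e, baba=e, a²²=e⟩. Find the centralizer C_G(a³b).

⟨a³b⟩ ⊆ C_G(a³b) since powers of a³b commute with a³b; so |C_G(a³b)| ≥ |⟨a³b⟩| = 2.
By orbit–stabilizer, |C_G(a³b)| = |G| / |conj. class of a³b| = 44 / 11 = 4.
The 4 elements commuting with a³b are {e, a¹¹, a³b, a¹⁴b}.

Answer: {e, a¹¹, a³b, a¹⁴b}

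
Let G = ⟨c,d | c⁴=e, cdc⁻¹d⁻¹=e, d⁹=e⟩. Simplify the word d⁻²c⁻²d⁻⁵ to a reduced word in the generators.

Multiply left to right, reducing at each step:
  (d⁷) · c⁻² = c²d⁷
  (c²d⁷) · d⁻⁵ = c²d²

Answer: c²d²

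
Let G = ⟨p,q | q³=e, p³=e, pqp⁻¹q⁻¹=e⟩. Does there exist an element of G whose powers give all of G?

|G| = 9, but the maximum element order in G is 3 < 9. No single element generates all of G, so G is not cyclic.

Answer: No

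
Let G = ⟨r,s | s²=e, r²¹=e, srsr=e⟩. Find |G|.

Enumerate words in the generators, reducing via the relations: the distinct elements are
  {e, r, s, rs, r², r³, r⁴, r⁵, r⁶, r⁷, r⁸, r⁹, r²s, r²⁰, r³s, r¹², r¹³, r¹¹, r¹⁰, r¹⁴, r¹⁵, r¹⁶, r¹⁷, r¹⁸, r¹⁹, r⁴s, r⁵s, r⁶s, r⁷s, r⁸s, r⁹s, r²⁰s, r¹²s, r¹³s, r¹¹s, r¹⁰s, r¹⁴s, r¹⁵s, r¹⁶s, r¹⁷s, r¹⁸s, r¹⁹s}.
No further products give new elements, so |G| = 42.

Answer: 42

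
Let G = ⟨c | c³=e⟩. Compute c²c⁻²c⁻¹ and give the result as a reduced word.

Multiply left to right, reducing at each step:
  (c²) · c⁻² = e
  e · c⁻¹ = c²

Answer: c²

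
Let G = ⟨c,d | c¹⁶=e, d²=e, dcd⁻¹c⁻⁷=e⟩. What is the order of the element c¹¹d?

Compute successive powers until reaching e:
  (c¹¹d)¹ = c¹¹d, (c¹¹d)² = c⁸, (c¹¹d)³ = c³d, (c¹¹d)⁴ = e.
The smallest positive k with (c¹¹d)ᵏ = e is 4.

Answer: 4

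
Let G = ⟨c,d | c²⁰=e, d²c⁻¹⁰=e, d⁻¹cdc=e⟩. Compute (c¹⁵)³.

Compute successive powers of (c¹⁵), reducing at each step:
  (c¹⁵)²: (c¹⁵) · c¹⁵ = c¹⁰
  (c¹⁵)³: (c¹⁰) · c¹⁵ = c⁵

Answer: c⁵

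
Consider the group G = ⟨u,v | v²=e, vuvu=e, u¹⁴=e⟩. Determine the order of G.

Enumerate words in the generators, reducing via the relations: the distinct elements are
  {e, u, v, uv, u², u³, u⁴, u⁵, u⁶, u⁷, u⁸, u⁹, u²v, u³v, u¹², u¹³, u¹¹, u¹⁰, u⁴v, u⁵v, u⁶v, u⁷v, u⁸v, u⁹v, u¹²v, u¹³v, u¹¹v, u¹⁰v}.
No further products give new elements, so |G| = 28.

Answer: 28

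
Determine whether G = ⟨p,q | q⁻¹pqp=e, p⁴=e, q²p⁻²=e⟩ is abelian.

p·q = pq but q·p = pq⁻¹, so p·q ≠ q·p and G is not abelian.

Answer: No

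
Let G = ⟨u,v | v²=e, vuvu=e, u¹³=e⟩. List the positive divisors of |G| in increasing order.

|G| = 26 = 2 · 13. By Lagrange's theorem the order of any subgroup divides 26; the divisors of 26 are 1, 2, 13, 26.

Answer: 1, 2, 13, 26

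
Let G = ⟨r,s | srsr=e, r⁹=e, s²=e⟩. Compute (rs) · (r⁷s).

Compute (rs) · (r⁷s) by multiplying left to right and reducing via the relations at each step:
  (rs) · r⁷ = r³s
  (r³s) · s = r³

Answer: r³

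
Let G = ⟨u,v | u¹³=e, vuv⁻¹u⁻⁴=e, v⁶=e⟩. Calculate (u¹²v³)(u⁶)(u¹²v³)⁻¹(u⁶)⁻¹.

[(u¹²v³), (u⁶)] = (u¹²v³)·(u⁶)·(u¹²v³)⁻¹·(u⁶)⁻¹.
  (u¹²v³) · (u⁶) = u⁶v³
  (u⁶v³) · (u¹²v³) = u⁷
  (u⁷) · (u⁷) = u

Answer: u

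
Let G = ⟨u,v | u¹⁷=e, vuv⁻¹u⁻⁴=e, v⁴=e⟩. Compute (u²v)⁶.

Compute successive powers of (u²v), reducing at each step:
  (u²v)²: (u²v) · u² = u¹⁰v;   (u¹⁰v) · v = u¹⁰v²
  (u²v)³: (u¹⁰v²) · u² = u⁸v²;   (u⁸v²) · v = u⁸v³
  (u²v)⁴: (u⁸v³) · u² = v³;   (v³) · v = e
  (u²v)⁵: e · u² = u²;   (u²) · v = u²v
  (u²v)⁶: (u²v) · u² = u¹⁰v;   (u¹⁰v) · v = u¹⁰v²

Answer: u¹⁰v²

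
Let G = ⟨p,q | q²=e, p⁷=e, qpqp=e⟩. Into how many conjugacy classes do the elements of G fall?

The conjugacy classes (representative and size) are:
  [e] (size 1), [p⁶] (size 2), [p⁵] (size 2), [p⁴] (size 2), [pq] (size 7).
Class equation: 1 + 2 + 2 + 2 + 7 = 14 = |G|. So G has 5 conjugacy classes.

Answer: 5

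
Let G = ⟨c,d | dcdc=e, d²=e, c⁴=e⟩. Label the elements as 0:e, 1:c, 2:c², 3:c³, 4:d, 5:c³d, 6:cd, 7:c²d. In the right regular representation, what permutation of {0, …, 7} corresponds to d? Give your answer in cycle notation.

(0 4)(1 6)(2 7)(3 5)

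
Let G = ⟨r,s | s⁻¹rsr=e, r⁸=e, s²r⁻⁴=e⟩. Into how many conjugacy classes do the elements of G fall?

The conjugacy classes (representative and size) are:
  [e] (size 1), [r⁷] (size 2), [r⁶] (size 2), [r³] (size 2), [r⁴] (size 1), [r²s⁻¹] (size 4), [r³s⁻¹] (size 4).
Class equation: 1 + 2 + 2 + 2 + 1 + 4 + 4 = 16 = |G|. So G has 7 conjugacy classes.

Answer: 7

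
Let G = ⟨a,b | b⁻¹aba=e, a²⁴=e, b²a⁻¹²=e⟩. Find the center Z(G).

An element z ∈ Z(G) iff z commutes with every generator.
For example a¹² is central: (a¹²)·a = a¹³ = a·(a¹²); (a¹²)·b = b⁻¹ = b·(a¹²).
Whereas a ∉ Z(G) since a·b = ab ≠ a¹¹b⁻¹ = b·a.
Checking each of the 48 elements this way gives Z(G) = {e, a¹²}, of order 2.

Answer: {e, a¹²}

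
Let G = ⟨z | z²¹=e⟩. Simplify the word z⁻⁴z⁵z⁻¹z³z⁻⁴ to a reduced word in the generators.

Multiply left to right, reducing at each step:
  (z¹⁷) · z⁵ = z
  z · z⁻¹ = e
  e · z³ = z³
  (z³) · z⁻⁴ = z²⁰

Answer: z²⁰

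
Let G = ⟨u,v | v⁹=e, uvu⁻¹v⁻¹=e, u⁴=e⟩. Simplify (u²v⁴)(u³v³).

Compute (u²v⁴) · (u³v³) by multiplying left to right and reducing via the relations at each step:
  (u²v⁴) · u³ = uv⁴
  (uv⁴) · v³ = uv⁷

Answer: uv⁷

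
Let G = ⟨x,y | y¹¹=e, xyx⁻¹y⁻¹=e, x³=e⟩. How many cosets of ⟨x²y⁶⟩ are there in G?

First find ord(x²y⁶) by computing successive powers:
  (x²y⁶)¹ = x²y⁶, (x²y⁶)² = xy, (x²y⁶)³ = y⁷, (x²y⁶)⁴ = x²y², (x²y⁶)⁵ = xy⁸, (x²y⁶)⁶ = y³, (x²y⁶)⁷ = x²y⁹, (x²y⁶)⁸ = xy⁴, (x²y⁶)⁹ = y¹⁰, (x²y⁶)¹⁰ = x²y⁵, (x²y⁶)¹¹ = x, (x²y⁶)¹² = y⁶, (x²y⁶)¹³ = x²y, (x²y⁶)¹⁴ = xy⁷, (x²y⁶)¹⁵ = y², (x²y⁶)¹⁶ = x²y⁸, (x²y⁶)¹⁷ = xy³, (x²y⁶)¹⁸ = y⁹, (x²y⁶)¹⁹ = x²y⁴, (x²y⁶)²⁰ = xy¹⁰, (x²y⁶)²¹ = y⁵, (x²y⁶)²² = x², (x²y⁶)²³ = xy⁶, (x²y⁶)²⁴ = y, (x²y⁶)²⁵ = x²y⁷, (x²y⁶)²⁶ = xy², (x²y⁶)²⁷ = y⁸, (x²y⁶)²⁸ = x²y³, (x²y⁶)²⁹ = xy⁹, (x²y⁶)³⁰ = y⁴, (x²y⁶)³¹ = x²y¹⁰, (x²y⁶)³² = xy⁵, (x²y⁶)³³ = e.
So |⟨x²y⁶⟩| = ord(x²y⁶) = 33. With |G| = 33, by Lagrange [G : ⟨x²y⁶⟩] = 33/33 = 1.

Answer: 1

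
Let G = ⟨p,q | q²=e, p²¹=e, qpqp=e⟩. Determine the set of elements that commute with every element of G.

An element z ∈ Z(G) iff z commutes with every generator.
For example e is central: e·p = p = p·e; e·q = q = q·e.
Whereas p ∉ Z(G) since p·q = pq ≠ p²⁰q = q·p.
Checking each of the 42 elements this way gives Z(G) = {e}, of order 1.

Answer: {e}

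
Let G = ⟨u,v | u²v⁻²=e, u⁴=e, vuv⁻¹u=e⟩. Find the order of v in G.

Compute successive powers until reaching e:
  v¹ = v, v² = u², v³ = v⁻¹, v⁴ = e.
The smallest positive k with vᵏ = e is 4.

Answer: 4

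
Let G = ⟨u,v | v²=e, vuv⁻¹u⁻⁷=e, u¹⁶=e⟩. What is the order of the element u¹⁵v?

Compute successive powers until reaching e:
  (u¹⁵v)¹ = u¹⁵v, (u¹⁵v)² = u⁸, (u¹⁵v)³ = u⁷v, (u¹⁵v)⁴ = e.
The smallest positive k with (u¹⁵v)ᵏ = e is 4.

Answer: 4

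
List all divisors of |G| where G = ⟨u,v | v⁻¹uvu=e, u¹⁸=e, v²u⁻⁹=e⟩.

|G| = 36 = 2² · 3². By Lagrange's theorem the order of any subgroup divides 36; the divisors of 36 are 1, 2, 3, 4, 6, 9, 12, 18, 36.

Answer: 1, 2, 3, 4, 6, 9, 12, 18, 36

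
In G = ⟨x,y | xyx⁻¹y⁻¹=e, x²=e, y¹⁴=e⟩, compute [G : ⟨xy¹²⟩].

First find ord(xy¹²) by computing successive powers:
  (xy¹²)¹ = xy¹², (xy¹²)² = y¹⁰, (xy¹²)³ = xy⁸, (xy¹²)⁴ = y⁶, (xy¹²)⁵ = xy⁴, (xy¹²)⁶ = y², (xy¹²)⁷ = x, (xy¹²)⁸ = y¹², (xy¹²)⁹ = xy¹⁰, (xy¹²)¹⁰ = y⁸, (xy¹²)¹¹ = xy⁶, (xy¹²)¹² = y⁴, (xy¹²)¹³ = xy², (xy¹²)¹⁴ = e.
So |⟨xy¹²⟩| = ord(xy¹²) = 14. With |G| = 28, by Lagrange [G : ⟨xy¹²⟩] = 28/14 = 2.

Answer: 2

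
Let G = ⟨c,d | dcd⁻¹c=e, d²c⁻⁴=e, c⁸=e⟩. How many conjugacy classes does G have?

The conjugacy classes (representative and size) are:
  [e] (size 1), [c⁷] (size 2), [c²] (size 2), [c⁵] (size 2), [c⁴] (size 1), [c²d⁻¹] (size 4), [c³d] (size 4).
Class equation: 1 + 2 + 2 + 2 + 1 + 4 + 4 = 16 = |G|. So G has 7 conjugacy classes.

Answer: 7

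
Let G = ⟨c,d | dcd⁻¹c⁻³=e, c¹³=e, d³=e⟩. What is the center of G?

An element z ∈ Z(G) iff z commutes with every generator.
For example e is central: e·c = c = c·e; e·d = d = d·e.
Whereas c ∉ Z(G) since c·d = cd ≠ c³d = d·c.
Checking each of the 39 elements this way gives Z(G) = {e}, of order 1.

Answer: {e}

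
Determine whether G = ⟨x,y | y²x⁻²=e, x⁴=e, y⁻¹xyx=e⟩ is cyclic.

Every cyclic group is abelian. But x·y = xy while y·x = xy⁻¹, so x·y ≠ y·x and G is not abelian. Hence G is not cyclic.

Answer: No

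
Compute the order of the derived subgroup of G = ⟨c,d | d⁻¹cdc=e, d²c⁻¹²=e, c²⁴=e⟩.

G' = [G, G] is generated by all commutators. The generator-pair commutators are: [c, d] = c².
The subgroup they normally generate is {e, c², c⁴, c⁶, c⁸, c¹⁰, c¹², c¹⁴, c¹⁶, c¹⁸, c²⁰, c²²}, of order 12.
Check: |G/G'| = 48/12 = 4 is the order of the abelianisation.

Answer: 12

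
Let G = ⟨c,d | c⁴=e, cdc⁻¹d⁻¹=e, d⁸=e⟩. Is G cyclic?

|G| = 32, but the maximum element order in G is 8 < 32. No single element generates all of G, so G is not cyclic.

Answer: No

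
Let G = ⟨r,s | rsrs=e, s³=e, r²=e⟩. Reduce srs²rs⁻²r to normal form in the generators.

Multiply left to right, reducing at each step:
  s · r = rs²
  (rs²) · s² = rs
  (rs) · r = s²
  (s²) · s⁻² = e
  e · r = r

Answer: r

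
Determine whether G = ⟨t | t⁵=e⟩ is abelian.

G has a single generator, so G is cyclic and hence abelian.

Answer: Yes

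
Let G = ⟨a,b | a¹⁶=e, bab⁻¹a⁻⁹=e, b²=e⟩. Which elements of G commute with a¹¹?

⟨a¹¹⟩ ⊆ C_G(a¹¹) since powers of a¹¹ commute with a¹¹; so |C_G(a¹¹)| ≥ |⟨a¹¹⟩| = 16.
By orbit–stabilizer, |C_G(a¹¹)| = |G| / |conj. class of a¹¹| = 32 / 2 = 16.
The 16 elements commuting with a¹¹ are {e, a, a², a³, a⁴, a⁵, a⁶, a⁷, a⁸, a⁹, a¹⁰, a¹¹, a¹², a¹³, a¹⁴, a¹⁵}.

Answer: {e, a, a², a³, a⁴, a⁵, a⁶, a⁷, a⁸, a⁹, a¹⁰, a¹¹, a¹², a¹³, a¹⁴, a¹⁵}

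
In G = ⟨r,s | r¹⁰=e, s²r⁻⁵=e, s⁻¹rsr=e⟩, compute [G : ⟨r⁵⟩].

First find ord(r⁵) by computing successive powers:
  (r⁵)¹ = r⁵, (r⁵)² = e.
So |⟨r⁵⟩| = ord(r⁵) = 2. With |G| = 20, by Lagrange [G : ⟨r⁵⟩] = 20/2 = 10.

Answer: 10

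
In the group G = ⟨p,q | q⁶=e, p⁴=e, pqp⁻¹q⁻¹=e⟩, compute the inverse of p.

The order of p is 4 (smallest k with pᵏ = e), so p⁻¹ = p³ = p³.
Check: p · (p³) → p · p³ = e, giving e as required.

Answer: p³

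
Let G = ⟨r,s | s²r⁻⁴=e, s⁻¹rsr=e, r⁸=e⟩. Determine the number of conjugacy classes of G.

The conjugacy classes (representative and size) are:
  [e] (size 1), [r⁷] (size 2), [r⁶] (size 2), [r³] (size 2), [r⁴] (size 1), [r²s⁻¹] (size 4), [r³s⁻¹] (size 4).
Class equation: 1 + 2 + 2 + 2 + 1 + 4 + 4 = 16 = |G|. So G has 7 conjugacy classes.

Answer: 7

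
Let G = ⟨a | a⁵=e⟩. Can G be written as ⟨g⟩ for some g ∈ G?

|G| = 5. The element a has order 5 (its powers give 5 distinct elements), so ⟨a⟩ = G and G is cyclic.

Answer: Yes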